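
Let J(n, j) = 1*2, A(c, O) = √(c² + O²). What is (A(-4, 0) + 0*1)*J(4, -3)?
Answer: 8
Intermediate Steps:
A(c, O) = √(O² + c²)
J(n, j) = 2
(A(-4, 0) + 0*1)*J(4, -3) = (√(0² + (-4)²) + 0*1)*2 = (√(0 + 16) + 0)*2 = (√16 + 0)*2 = (4 + 0)*2 = 4*2 = 8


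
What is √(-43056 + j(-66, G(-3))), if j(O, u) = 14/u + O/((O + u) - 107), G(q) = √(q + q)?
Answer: √3*√((-22345908 + 127957*I*√6)/(173 - I*√6))/3 ≈ 0.013759 - 207.5*I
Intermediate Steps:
G(q) = √2*√q (G(q) = √(2*q) = √2*√q)
j(O, u) = 14/u + O/(-107 + O + u)
√(-43056 + j(-66, G(-3))) = √(-43056 + (-1498 + 14*(-66) + 14*(√2*√(-3)) - 66*√2*√(-3))/(((√2*√(-3)))*(-107 - 66 + √2*√(-3)))) = √(-43056 + (-1498 - 924 + 14*(√2*(I*√3)) - 66*√2*I*√3)/(((√2*(I*√3)))*(-107 - 66 + √2*(I*√3)))) = √(-43056 + (-1498 - 924 + 14*(I*√6) - 66*I*√6)/(((I*√6))*(-107 - 66 + I*√6))) = √(-43056 + (-I*√6/6)*(-1498 - 924 + 14*I*√6 - 66*I*√6)/(-173 + I*√6)) = √(-43056 + (-I*√6/6)*(-2422 - 52*I*√6)/(-173 + I*√6)) = √(-43056 - I*√6*(-2422 - 52*I*√6)/(6*(-173 + I*√6)))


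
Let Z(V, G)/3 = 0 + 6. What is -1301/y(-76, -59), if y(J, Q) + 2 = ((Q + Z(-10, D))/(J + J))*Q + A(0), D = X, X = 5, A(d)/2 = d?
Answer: 197752/2723 ≈ 72.623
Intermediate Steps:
A(d) = 2*d
D = 5
Z(V, G) = 18 (Z(V, G) = 3*(0 + 6) = 3*6 = 18)
y(J, Q) = -2 + Q*(18 + Q)/(2*J) (y(J, Q) = -2 + (((Q + 18)/(J + J))*Q + 2*0) = -2 + (((18 + Q)/((2*J)))*Q + 0) = -2 + (((18 + Q)*(1/(2*J)))*Q + 0) = -2 + (((18 + Q)/(2*J))*Q + 0) = -2 + (Q*(18 + Q)/(2*J) + 0) = -2 + Q*(18 + Q)/(2*J))
-1301/y(-76, -59) = -1301*(-152/((-59)² - 4*(-76) + 18*(-59))) = -1301*(-152/(3481 + 304 - 1062)) = -1301/((½)*(-1/76)*2723) = -1301/(-2723/152) = -1301*(-152/2723) = 197752/2723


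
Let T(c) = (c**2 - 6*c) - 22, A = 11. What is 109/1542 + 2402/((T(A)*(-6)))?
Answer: -613717/50886 ≈ -12.061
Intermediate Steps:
T(c) = -22 + c**2 - 6*c
109/1542 + 2402/((T(A)*(-6))) = 109/1542 + 2402/(((-22 + 11**2 - 6*11)*(-6))) = 109*(1/1542) + 2402/(((-22 + 121 - 66)*(-6))) = 109/1542 + 2402/((33*(-6))) = 109/1542 + 2402/(-198) = 109/1542 + 2402*(-1/198) = 109/1542 - 1201/99 = -613717/50886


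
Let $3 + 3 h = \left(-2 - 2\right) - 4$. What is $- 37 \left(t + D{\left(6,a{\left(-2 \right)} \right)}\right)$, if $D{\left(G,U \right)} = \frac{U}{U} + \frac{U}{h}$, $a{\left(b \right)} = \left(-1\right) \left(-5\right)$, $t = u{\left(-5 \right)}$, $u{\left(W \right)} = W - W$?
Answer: $\frac{148}{11} \approx 13.455$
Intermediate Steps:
$h = - \frac{11}{3}$ ($h = -1 + \frac{\left(-2 - 2\right) - 4}{3} = -1 + \frac{-4 - 4}{3} = -1 + \frac{1}{3} \left(-8\right) = -1 - \frac{8}{3} = - \frac{11}{3} \approx -3.6667$)
$u{\left(W \right)} = 0$
$t = 0$
$a{\left(b \right)} = 5$
$D{\left(G,U \right)} = 1 - \frac{3 U}{11}$ ($D{\left(G,U \right)} = \frac{U}{U} + \frac{U}{- \frac{11}{3}} = 1 + U \left(- \frac{3}{11}\right) = 1 - \frac{3 U}{11}$)
$- 37 \left(t + D{\left(6,a{\left(-2 \right)} \right)}\right) = - 37 \left(0 + \left(1 - \frac{15}{11}\right)\right) = - 37 \left(0 - \frac{4}{11}\right) = \left(-37\right) \left(- \frac{4}{11}\right) = \frac{148}{11}$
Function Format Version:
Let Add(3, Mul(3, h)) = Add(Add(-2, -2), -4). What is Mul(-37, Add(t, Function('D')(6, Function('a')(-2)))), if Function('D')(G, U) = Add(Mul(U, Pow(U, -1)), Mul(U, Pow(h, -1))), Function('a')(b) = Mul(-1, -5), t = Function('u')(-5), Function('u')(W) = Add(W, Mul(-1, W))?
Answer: Rational(148, 11) ≈ 13.455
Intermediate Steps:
h = Rational(-11, 3) (h = Add(-1, Mul(Rational(1, 3), Add(Add(-2, -2), -4))) = Add(-1, Mul(Rational(1, 3), Add(-4, -4))) = Add(-1, Mul(Rational(1, 3), -8)) = Add(-1, Rational(-8, 3)) = Rational(-11, 3) ≈ -3.6667)
Function('u')(W) = 0
t = 0
Function('a')(b) = 5
Function('D')(G, U) = Add(1, Mul(Rational(-3, 11), U)) (Function('D')(G, U) = Add(Mul(U, Pow(U, -1)), Mul(U, Pow(Rational(-11, 3), -1))) = Add(1, Mul(U, Rational(-3, 11))) = Add(1, Mul(Rational(-3, 11), U)))
Mul(-37, Add(t, Function('D')(6, Function('a')(-2)))) = Mul(-37, Add(0, Add(1, Mul(Rational(-3, 11), 5)))) = Mul(-37, Add(0, Add(1, Rational(-15, 11)))) = Mul(-37, Add(0, Rational(-4, 11))) = Mul(-37, Rational(-4, 11)) = Rational(148, 11)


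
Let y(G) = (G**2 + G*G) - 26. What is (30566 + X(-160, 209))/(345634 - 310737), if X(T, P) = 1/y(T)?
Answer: 1564184485/1785819078 ≈ 0.87589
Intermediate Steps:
y(G) = -26 + 2*G**2 (y(G) = (G**2 + G**2) - 26 = 2*G**2 - 26 = -26 + 2*G**2)
X(T, P) = 1/(-26 + 2*T**2)
(30566 + X(-160, 209))/(345634 - 310737) = (30566 + 1/(2*(-13 + (-160)**2)))/(345634 - 310737) = (30566 + 1/(2*(-13 + 25600)))/34897 = (30566 + (1/2)/25587)*(1/34897) = (30566 + (1/2)*(1/25587))*(1/34897) = (30566 + 1/51174)*(1/34897) = (1564184485/51174)*(1/34897) = 1564184485/1785819078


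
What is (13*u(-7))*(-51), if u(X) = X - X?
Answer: 0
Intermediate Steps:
u(X) = 0
(13*u(-7))*(-51) = (13*0)*(-51) = 0*(-51) = 0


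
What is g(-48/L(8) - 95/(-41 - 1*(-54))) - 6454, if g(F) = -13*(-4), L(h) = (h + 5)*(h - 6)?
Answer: -6402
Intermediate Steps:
L(h) = (-6 + h)*(5 + h) (L(h) = (5 + h)*(-6 + h) = (-6 + h)*(5 + h))
g(F) = 52
g(-48/L(8) - 95/(-41 - 1*(-54))) - 6454 = 52 - 6454 = -6402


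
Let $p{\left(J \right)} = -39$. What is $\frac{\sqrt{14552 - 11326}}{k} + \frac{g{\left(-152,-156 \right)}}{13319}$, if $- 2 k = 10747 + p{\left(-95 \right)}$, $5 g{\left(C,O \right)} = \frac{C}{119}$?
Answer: $- \frac{8}{417095} - \frac{\sqrt{3226}}{5354} \approx -0.010628$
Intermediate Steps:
$g{\left(C,O \right)} = \frac{C}{595}$ ($g{\left(C,O \right)} = \frac{C \frac{1}{119}}{5} = \frac{\frac{1}{119} C}{5} = \frac{C}{595}$)
$k = -5354$ ($k = - \frac{10747 - 39}{2} = \left(- \frac{1}{2}\right) 10708 = -5354$)
$\frac{\sqrt{14552 - 11326}}{k} + \frac{g{\left(-152,-156 \right)}}{13319} = \frac{\sqrt{14552 - 11326}}{-5354} + \frac{\frac{1}{595} \left(-152\right)}{13319} = \sqrt{3226} \left(- \frac{1}{5354}\right) - \frac{8}{417095} = - \frac{\sqrt{3226}}{5354} - \frac{8}{417095} = - \frac{8}{417095} - \frac{\sqrt{3226}}{5354}$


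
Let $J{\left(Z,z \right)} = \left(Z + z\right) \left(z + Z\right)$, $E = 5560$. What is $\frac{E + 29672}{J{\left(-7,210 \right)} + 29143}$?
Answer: $\frac{2202}{4397} \approx 0.5008$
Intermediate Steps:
$J{\left(Z,z \right)} = \left(Z + z\right)^{2}$ ($J{\left(Z,z \right)} = \left(Z + z\right) \left(Z + z\right) = \left(Z + z\right)^{2}$)
$\frac{E + 29672}{J{\left(-7,210 \right)} + 29143} = \frac{5560 + 29672}{\left(-7 + 210\right)^{2} + 29143} = \frac{35232}{203^{2} + 29143} = \frac{35232}{41209 + 29143} = \frac{35232}{70352} = 35232 \cdot \frac{1}{70352} = \frac{2202}{4397}$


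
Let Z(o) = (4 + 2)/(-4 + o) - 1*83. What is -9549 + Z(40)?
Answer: -57791/6 ≈ -9631.8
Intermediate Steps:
Z(o) = -83 + 6/(-4 + o) (Z(o) = 6/(-4 + o) - 83 = -83 + 6/(-4 + o))
-9549 + Z(40) = -9549 + (338 - 83*40)/(-4 + 40) = -9549 + (338 - 3320)/36 = -9549 + (1/36)*(-2982) = -9549 - 497/6 = -57791/6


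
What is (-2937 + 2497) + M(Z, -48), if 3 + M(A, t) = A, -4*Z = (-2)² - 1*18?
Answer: -879/2 ≈ -439.50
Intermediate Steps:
Z = 7/2 (Z = -((-2)² - 1*18)/4 = -(4 - 18)/4 = -¼*(-14) = 7/2 ≈ 3.5000)
M(A, t) = -3 + A
(-2937 + 2497) + M(Z, -48) = (-2937 + 2497) + (-3 + 7/2) = -440 + ½ = -879/2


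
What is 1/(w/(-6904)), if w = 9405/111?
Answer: -255448/3135 ≈ -81.483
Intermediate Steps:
w = 3135/37 (w = 9405*(1/111) = 3135/37 ≈ 84.730)
1/(w/(-6904)) = 1/((3135/37)/(-6904)) = 1/((3135/37)*(-1/6904)) = 1/(-3135/255448) = -255448/3135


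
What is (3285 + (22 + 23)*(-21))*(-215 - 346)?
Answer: -1312740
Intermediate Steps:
(3285 + (22 + 23)*(-21))*(-215 - 346) = (3285 + 45*(-21))*(-561) = (3285 - 945)*(-561) = 2340*(-561) = -1312740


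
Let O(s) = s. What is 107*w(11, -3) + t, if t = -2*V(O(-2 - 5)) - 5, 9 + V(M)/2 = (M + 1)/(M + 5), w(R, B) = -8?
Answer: -837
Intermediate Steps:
V(M) = -18 + 2*(1 + M)/(5 + M) (V(M) = -18 + 2*((M + 1)/(M + 5)) = -18 + 2*((1 + M)/(5 + M)) = -18 + 2*(1 + M)/(5 + M))
t = 19 (t = -16*(-11 - 2*(-2 - 5))/(5 + (-2 - 5)) - 5 = -16*(-11 - 2*(-7))/(5 - 7) - 5 = -16*(-11 + 14)/(-2) - 5 = -16*(-1)*3/2 - 5 = -2*(-12) - 5 = 24 - 5 = 19)
107*w(11, -3) + t = 107*(-8) + 19 = -856 + 19 = -837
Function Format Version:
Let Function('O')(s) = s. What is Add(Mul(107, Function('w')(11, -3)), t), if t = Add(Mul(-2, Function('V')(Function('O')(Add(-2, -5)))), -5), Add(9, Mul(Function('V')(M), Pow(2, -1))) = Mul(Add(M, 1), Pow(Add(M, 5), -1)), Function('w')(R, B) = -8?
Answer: -837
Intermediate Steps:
Function('V')(M) = Add(-18, Mul(2, Pow(Add(5, M), -1), Add(1, M))) (Function('V')(M) = Add(-18, Mul(2, Mul(Add(M, 1), Pow(Add(M, 5), -1)))) = Add(-18, Mul(2, Mul(Add(1, M), Pow(Add(5, M), -1)))) = Add(-18, Mul(2, Mul(Pow(Add(5, M), -1), Add(1, M)))) = Add(-18, Mul(2, Pow(Add(5, M), -1), Add(1, M))))
t = 19 (t = Add(Mul(-2, Mul(8, Pow(Add(5, Add(-2, -5)), -1), Add(-11, Mul(-2, Add(-2, -5))))), -5) = Add(Mul(-2, Mul(8, Pow(Add(5, -7), -1), Add(-11, Mul(-2, -7)))), -5) = Add(Mul(-2, Mul(8, Pow(-2, -1), Add(-11, 14))), -5) = Add(Mul(-2, Mul(8, Rational(-1, 2), 3)), -5) = Add(Mul(-2, -12), -5) = Add(24, -5) = 19)
Add(Mul(107, Function('w')(11, -3)), t) = Add(Mul(107, -8), 19) = Add(-856, 19) = -837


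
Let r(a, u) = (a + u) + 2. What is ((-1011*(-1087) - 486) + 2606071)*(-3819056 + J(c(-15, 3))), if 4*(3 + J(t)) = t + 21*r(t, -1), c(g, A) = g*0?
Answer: -28295690034265/2 ≈ -1.4148e+13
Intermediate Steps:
r(a, u) = 2 + a + u
c(g, A) = 0
J(t) = 9/4 + 11*t/2 (J(t) = -3 + (t + 21*(2 + t - 1))/4 = -3 + (t + 21*(1 + t))/4 = -3 + (t + (21 + 21*t))/4 = -3 + (21 + 22*t)/4 = -3 + (21/4 + 11*t/2) = 9/4 + 11*t/2)
((-1011*(-1087) - 486) + 2606071)*(-3819056 + J(c(-15, 3))) = ((-1011*(-1087) - 486) + 2606071)*(-3819056 + (9/4 + (11/2)*0)) = ((1098957 - 486) + 2606071)*(-3819056 + (9/4 + 0)) = (1098471 + 2606071)*(-3819056 + 9/4) = 3704542*(-15276215/4) = -28295690034265/2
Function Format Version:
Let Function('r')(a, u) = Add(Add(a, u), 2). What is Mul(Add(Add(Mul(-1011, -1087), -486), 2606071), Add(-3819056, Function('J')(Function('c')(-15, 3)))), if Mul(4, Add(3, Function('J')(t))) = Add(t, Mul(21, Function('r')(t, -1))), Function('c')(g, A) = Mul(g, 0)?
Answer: Rational(-28295690034265, 2) ≈ -1.4148e+13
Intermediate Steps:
Function('r')(a, u) = Add(2, a, u)
Function('c')(g, A) = 0
Function('J')(t) = Add(Rational(9, 4), Mul(Rational(11, 2), t)) (Function('J')(t) = Add(-3, Mul(Rational(1, 4), Add(t, Mul(21, Add(2, t, -1))))) = Add(-3, Mul(Rational(1, 4), Add(t, Mul(21, Add(1, t))))) = Add(-3, Mul(Rational(1, 4), Add(t, Add(21, Mul(21, t))))) = Add(-3, Mul(Rational(1, 4), Add(21, Mul(22, t)))) = Add(-3, Add(Rational(21, 4), Mul(Rational(11, 2), t))) = Add(Rational(9, 4), Mul(Rational(11, 2), t)))
Mul(Add(Add(Mul(-1011, -1087), -486), 2606071), Add(-3819056, Function('J')(Function('c')(-15, 3)))) = Mul(Add(Add(Mul(-1011, -1087), -486), 2606071), Add(-3819056, Add(Rational(9, 4), Mul(Rational(11, 2), 0)))) = Mul(Add(Add(1098957, -486), 2606071), Add(-3819056, Add(Rational(9, 4), 0))) = Mul(Add(1098471, 2606071), Add(-3819056, Rational(9, 4))) = Mul(3704542, Rational(-15276215, 4)) = Rational(-28295690034265, 2)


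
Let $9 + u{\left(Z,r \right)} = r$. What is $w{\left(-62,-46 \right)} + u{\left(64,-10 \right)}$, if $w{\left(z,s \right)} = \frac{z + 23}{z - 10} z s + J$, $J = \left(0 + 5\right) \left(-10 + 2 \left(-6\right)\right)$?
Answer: $\frac{8495}{6} \approx 1415.8$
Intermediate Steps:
$u{\left(Z,r \right)} = -9 + r$
$J = -110$ ($J = 5 \left(-10 - 12\right) = 5 \left(-22\right) = -110$)
$w{\left(z,s \right)} = -110 + \frac{s z \left(23 + z\right)}{-10 + z}$ ($w{\left(z,s \right)} = \frac{z + 23}{z - 10} z s - 110 = \frac{23 + z}{-10 + z} z s - 110 = \frac{z \left(23 + z\right)}{-10 + z} s - 110 = \frac{s z \left(23 + z\right)}{-10 + z} - 110 = -110 + \frac{s z \left(23 + z\right)}{-10 + z}$)
$w{\left(-62,-46 \right)} + u{\left(64,-10 \right)} = \frac{1100 - -6820 - 46 \left(-62\right)^{2} + 23 \left(-46\right) \left(-62\right)}{-10 - 62} - 19 = \frac{1100 + 6820 - 176824 + 65596}{-72} - 19 = - \frac{1100 + 6820 - 176824 + 65596}{72} - 19 = \left(- \frac{1}{72}\right) \left(-103308\right) - 19 = \frac{8609}{6} - 19 = \frac{8495}{6}$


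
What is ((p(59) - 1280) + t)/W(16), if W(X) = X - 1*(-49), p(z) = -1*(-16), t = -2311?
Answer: -55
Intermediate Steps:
p(z) = 16
W(X) = 49 + X (W(X) = X + 49 = 49 + X)
((p(59) - 1280) + t)/W(16) = ((16 - 1280) - 2311)/(49 + 16) = (-1264 - 2311)/65 = -3575*1/65 = -55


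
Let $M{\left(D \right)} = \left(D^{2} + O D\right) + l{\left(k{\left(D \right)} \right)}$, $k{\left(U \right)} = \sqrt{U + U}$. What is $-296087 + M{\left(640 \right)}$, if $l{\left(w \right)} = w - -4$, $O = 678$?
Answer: $547437 + 16 \sqrt{5} \approx 5.4747 \cdot 10^{5}$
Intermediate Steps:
$k{\left(U \right)} = \sqrt{2} \sqrt{U}$ ($k{\left(U \right)} = \sqrt{2 U} = \sqrt{2} \sqrt{U}$)
$l{\left(w \right)} = 4 + w$ ($l{\left(w \right)} = w + 4 = 4 + w$)
$M{\left(D \right)} = 4 + D^{2} + 678 D + \sqrt{2} \sqrt{D}$ ($M{\left(D \right)} = \left(D^{2} + 678 D\right) + \left(4 + \sqrt{2} \sqrt{D}\right) = 4 + D^{2} + 678 D + \sqrt{2} \sqrt{D}$)
$-296087 + M{\left(640 \right)} = -296087 + \left(4 + 640^{2} + 678 \cdot 640 + \sqrt{2} \sqrt{640}\right) = -296087 + \left(4 + 409600 + 433920 + \sqrt{2} \cdot 8 \sqrt{10}\right) = -296087 + \left(4 + 409600 + 433920 + 16 \sqrt{5}\right) = -296087 + \left(843524 + 16 \sqrt{5}\right) = 547437 + 16 \sqrt{5}$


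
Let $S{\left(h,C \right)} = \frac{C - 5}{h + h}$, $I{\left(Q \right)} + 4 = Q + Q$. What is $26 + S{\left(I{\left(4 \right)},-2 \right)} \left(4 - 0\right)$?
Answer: $\frac{45}{2} \approx 22.5$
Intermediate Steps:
$I{\left(Q \right)} = -4 + 2 Q$ ($I{\left(Q \right)} = -4 + \left(Q + Q\right) = -4 + 2 Q$)
$S{\left(h,C \right)} = \frac{-5 + C}{2 h}$
$26 + S{\left(I{\left(4 \right)},-2 \right)} \left(4 - 0\right) = 26 + \frac{-5 - 2}{2 \left(-4 + 2 \cdot 4\right)} \left(4 - 0\right) = 26 + \frac{1}{2} \frac{1}{-4 + 8} \left(-7\right) \left(4 + 0\right) = 26 + \frac{1}{2} \cdot \frac{1}{4} \left(-7\right) 4 = 26 - \frac{7}{2} = \frac{45}{2}$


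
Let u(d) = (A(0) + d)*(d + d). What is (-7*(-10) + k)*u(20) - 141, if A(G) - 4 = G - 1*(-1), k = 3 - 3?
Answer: 69859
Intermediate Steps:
k = 0
A(G) = 5 + G (A(G) = 4 + (G - 1*(-1)) = 4 + (G + 1) = 4 + (1 + G) = 5 + G)
u(d) = 2*d*(5 + d) (u(d) = ((5 + 0) + d)*(d + d) = (5 + d)*(2*d) = 2*d*(5 + d))
(-7*(-10) + k)*u(20) - 141 = (-7*(-10) + 0)*(2*20*(5 + 20)) - 141 = (70 + 0)*(2*20*25) - 141 = 70*1000 - 141 = 70000 - 141 = 69859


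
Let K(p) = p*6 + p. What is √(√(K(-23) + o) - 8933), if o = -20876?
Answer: √(-8933 + I*√21037) ≈ 0.7673 + 94.518*I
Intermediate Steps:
K(p) = 7*p (K(p) = 6*p + p = 7*p)
√(√(K(-23) + o) - 8933) = √(√(7*(-23) - 20876) - 8933) = √(√(-161 - 20876) - 8933) = √(√(-21037) - 8933) = √(I*√21037 - 8933) = √(-8933 + I*√21037)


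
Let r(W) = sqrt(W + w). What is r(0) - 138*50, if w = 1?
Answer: -6899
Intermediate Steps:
r(W) = sqrt(1 + W) (r(W) = sqrt(W + 1) = sqrt(1 + W))
r(0) - 138*50 = sqrt(1 + 0) - 138*50 = sqrt(1) - 6900 = 1 - 6900 = -6899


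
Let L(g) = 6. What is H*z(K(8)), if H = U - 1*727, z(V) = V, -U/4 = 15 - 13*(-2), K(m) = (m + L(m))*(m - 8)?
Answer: 0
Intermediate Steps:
K(m) = (-8 + m)*(6 + m) (K(m) = (m + 6)*(m - 8) = (6 + m)*(-8 + m) = (-8 + m)*(6 + m))
U = -164 (U = -4*(15 - 13*(-2)) = -4*(15 + 26) = -4*41 = -164)
H = -891 (H = -164 - 1*727 = -164 - 727 = -891)
H*z(K(8)) = -891*(-48 + 8² - 2*8) = -891*(-48 + 64 - 16) = -891*0 = 0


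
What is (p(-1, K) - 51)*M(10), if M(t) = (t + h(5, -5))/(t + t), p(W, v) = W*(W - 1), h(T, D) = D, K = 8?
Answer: -49/4 ≈ -12.250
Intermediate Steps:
p(W, v) = W*(-1 + W)
M(t) = (-5 + t)/(2*t) (M(t) = (t - 5)/(t + t) = (-5 + t)/((2*t)) = (-5 + t)*(1/(2*t)) = (-5 + t)/(2*t))
(p(-1, K) - 51)*M(10) = (-(-1 - 1) - 51)*((½)*(-5 + 10)/10) = (-1*(-2) - 51)*((½)*(⅒)*5) = (2 - 51)*(¼) = -49*¼ = -49/4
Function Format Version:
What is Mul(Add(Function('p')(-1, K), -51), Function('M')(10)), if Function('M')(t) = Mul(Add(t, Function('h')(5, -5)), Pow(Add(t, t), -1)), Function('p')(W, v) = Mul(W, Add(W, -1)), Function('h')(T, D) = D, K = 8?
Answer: Rational(-49, 4) ≈ -12.250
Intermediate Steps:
Function('p')(W, v) = Mul(W, Add(-1, W))
Function('M')(t) = Mul(Rational(1, 2), Pow(t, -1), Add(-5, t)) (Function('M')(t) = Mul(Add(t, -5), Pow(Add(t, t), -1)) = Mul(Add(-5, t), Pow(Mul(2, t), -1)) = Mul(Add(-5, t), Mul(Rational(1, 2), Pow(t, -1))) = Mul(Rational(1, 2), Pow(t, -1), Add(-5, t)))
Mul(Add(Function('p')(-1, K), -51), Function('M')(10)) = Mul(Add(Mul(-1, Add(-1, -1)), -51), Mul(Rational(1, 2), Pow(10, -1), Add(-5, 10))) = Mul(Add(Mul(-1, -2), -51), Mul(Rational(1, 2), Rational(1, 10), 5)) = Mul(Add(2, -51), Rational(1, 4)) = Mul(-49, Rational(1, 4)) = Rational(-49, 4)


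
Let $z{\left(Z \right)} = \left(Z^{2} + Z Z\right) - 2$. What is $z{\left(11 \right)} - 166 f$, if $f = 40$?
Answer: $-6400$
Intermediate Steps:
$z{\left(Z \right)} = -2 + 2 Z^{2}$ ($z{\left(Z \right)} = \left(Z^{2} + Z^{2}\right) - 2 = 2 Z^{2} - 2 = -2 + 2 Z^{2}$)
$z{\left(11 \right)} - 166 f = \left(-2 + 2 \cdot 11^{2}\right) - 6640 = \left(-2 + 2 \cdot 121\right) - 6640 = \left(-2 + 242\right) - 6640 = 240 - 6640 = -6400$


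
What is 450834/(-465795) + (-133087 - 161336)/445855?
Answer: -980137259/601962405 ≈ -1.6282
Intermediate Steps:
450834/(-465795) + (-133087 - 161336)/445855 = 450834*(-1/465795) - 294423*1/445855 = -150278/155265 - 12801/19385 = -980137259/601962405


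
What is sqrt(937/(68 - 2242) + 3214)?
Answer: sqrt(15188214026)/2174 ≈ 56.688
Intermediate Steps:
sqrt(937/(68 - 2242) + 3214) = sqrt(937/(-2174) + 3214) = sqrt(937*(-1/2174) + 3214) = sqrt(-937/2174 + 3214) = sqrt(6986299/2174) = sqrt(15188214026)/2174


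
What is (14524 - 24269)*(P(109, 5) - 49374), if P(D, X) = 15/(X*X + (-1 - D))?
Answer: 8179572945/17 ≈ 4.8115e+8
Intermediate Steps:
P(D, X) = 15/(-1 + X² - D) (P(D, X) = 15/(X² + (-1 - D)) = 15/(-1 + X² - D))
(14524 - 24269)*(P(109, 5) - 49374) = (14524 - 24269)*(-15/(1 + 109 - 1*5²) - 49374) = -9745*(-15/(1 + 109 - 1*25) - 49374) = -9745*(-15/(1 + 109 - 25) - 49374) = -9745*(-15/85 - 49374) = -9745*(-15*1/85 - 49374) = -9745*(-3/17 - 49374) = -9745*(-839361/17) = 8179572945/17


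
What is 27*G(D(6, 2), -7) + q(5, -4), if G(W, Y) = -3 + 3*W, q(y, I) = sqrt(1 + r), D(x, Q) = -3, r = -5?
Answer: -324 + 2*I ≈ -324.0 + 2.0*I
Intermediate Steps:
q(y, I) = 2*I (q(y, I) = sqrt(1 - 5) = sqrt(-4) = 2*I)
27*G(D(6, 2), -7) + q(5, -4) = 27*(-3 + 3*(-3)) + 2*I = 27*(-3 - 9) + 2*I = 27*(-12) + 2*I = -324 + 2*I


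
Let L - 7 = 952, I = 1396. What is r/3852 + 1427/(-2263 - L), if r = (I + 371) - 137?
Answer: -378/19153 ≈ -0.019736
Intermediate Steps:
L = 959 (L = 7 + 952 = 959)
r = 1630 (r = (1396 + 371) - 137 = 1767 - 137 = 1630)
r/3852 + 1427/(-2263 - L) = 1630/3852 + 1427/(-2263 - 1*959) = 1630*(1/3852) + 1427/(-2263 - 959) = 815/1926 + 1427/(-3222) = 815/1926 + 1427*(-1/3222) = 815/1926 - 1427/3222 = -378/19153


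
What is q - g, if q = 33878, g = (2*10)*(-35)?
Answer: 34578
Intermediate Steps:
g = -700 (g = 20*(-35) = -700)
q - g = 33878 - 1*(-700) = 33878 + 700 = 34578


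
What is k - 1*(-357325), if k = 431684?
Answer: 789009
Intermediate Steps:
k - 1*(-357325) = 431684 - 1*(-357325) = 431684 + 357325 = 789009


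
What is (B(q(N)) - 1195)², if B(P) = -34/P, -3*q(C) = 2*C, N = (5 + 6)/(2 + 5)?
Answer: 163532944/121 ≈ 1.3515e+6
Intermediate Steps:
N = 11/7 ≈ 1.5714
q(C) = -2*C/3
(B(q(N)) - 1195)² = (-34/((-⅔*11/7)) - 1195)² = (-34/(-22/21) - 1195)² = (-34*(-21/22) - 1195)² = (357/11 - 1195)² = (-12788/11)² = 163532944/121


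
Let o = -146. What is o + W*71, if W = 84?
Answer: 5818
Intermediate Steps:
o + W*71 = -146 + 84*71 = -146 + 5964 = 5818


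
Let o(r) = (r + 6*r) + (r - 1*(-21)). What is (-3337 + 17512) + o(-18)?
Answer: 14052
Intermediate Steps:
o(r) = 21 + 8*r (o(r) = 7*r + (r + 21) = 7*r + (21 + r) = 21 + 8*r)
(-3337 + 17512) + o(-18) = (-3337 + 17512) + (21 + 8*(-18)) = 14175 + (21 - 144) = 14175 - 123 = 14052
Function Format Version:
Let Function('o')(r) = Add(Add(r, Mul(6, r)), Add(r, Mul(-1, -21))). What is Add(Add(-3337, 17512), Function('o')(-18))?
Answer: 14052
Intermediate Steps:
Function('o')(r) = Add(21, Mul(8, r)) (Function('o')(r) = Add(Mul(7, r), Add(r, 21)) = Add(Mul(7, r), Add(21, r)) = Add(21, Mul(8, r)))
Add(Add(-3337, 17512), Function('o')(-18)) = Add(Add(-3337, 17512), Add(21, Mul(8, -18))) = Add(14175, Add(21, -144)) = Add(14175, -123) = 14052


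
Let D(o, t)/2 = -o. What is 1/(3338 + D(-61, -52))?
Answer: 1/3460 ≈ 0.00028902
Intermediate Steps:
D(o, t) = -2*o (D(o, t) = 2*(-o) = -2*o)
1/(3338 + D(-61, -52)) = 1/(3338 - 2*(-61)) = 1/(3338 + 122) = 1/3460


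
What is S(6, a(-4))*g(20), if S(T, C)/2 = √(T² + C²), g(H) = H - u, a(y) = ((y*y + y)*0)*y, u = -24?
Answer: 528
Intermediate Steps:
a(y) = 0 (a(y) = ((y² + y)*0)*y = ((y + y²)*0)*y = 0*y = 0)
g(H) = 24 + H (g(H) = H - 1*(-24) = H + 24 = 24 + H)
S(T, C) = 2*√(C² + T²) (S(T, C) = 2*√(T² + C²) = 2*√(C² + T²))
S(6, a(-4))*g(20) = (2*√(0² + 6²))*(24 + 20) = (2*√(0 + 36))*44 = (2*√36)*44 = (2*6)*44 = 12*44 = 528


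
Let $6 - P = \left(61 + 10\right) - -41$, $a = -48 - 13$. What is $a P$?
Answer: $6466$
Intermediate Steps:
$a = -61$ ($a = -48 - 13 = -61$)
$P = -106$ ($P = 6 - \left(\left(61 + 10\right) - -41\right) = 6 - \left(71 + 41\right) = 6 - 112 = -106$)
$a P = \left(-61\right) \left(-106\right) = 6466$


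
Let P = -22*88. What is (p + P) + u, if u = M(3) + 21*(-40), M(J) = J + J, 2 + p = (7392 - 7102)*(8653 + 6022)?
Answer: 4252978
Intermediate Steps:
P = -1936
p = 4255748 (p = -2 + (7392 - 7102)*(8653 + 6022) = -2 + 290*14675 = -2 + 4255750 = 4255748)
M(J) = 2*J
u = -834 (u = 2*3 + 21*(-40) = 6 - 840 = -834)
(p + P) + u = (4255748 - 1936) - 834 = 4253812 - 834 = 4252978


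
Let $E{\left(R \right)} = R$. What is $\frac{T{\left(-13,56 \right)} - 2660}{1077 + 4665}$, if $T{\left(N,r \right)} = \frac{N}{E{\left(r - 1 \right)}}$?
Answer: $- \frac{16257}{35090} \approx -0.46329$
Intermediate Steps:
$T{\left(N,r \right)} = \frac{N}{-1 + r}$ ($T{\left(N,r \right)} = \frac{N}{r - 1} = \frac{N}{-1 + r}$)
$\frac{T{\left(-13,56 \right)} - 2660}{1077 + 4665} = \frac{- \frac{13}{-1 + 56} - 2660}{1077 + 4665} = \frac{- \frac{13}{55} - 2660}{5742} = \left(\left(-13\right) \frac{1}{55} - 2660\right) \frac{1}{5742} = \left(- \frac{13}{55} - 2660\right) \frac{1}{5742} = \left(- \frac{146313}{55}\right) \frac{1}{5742} = - \frac{16257}{35090}$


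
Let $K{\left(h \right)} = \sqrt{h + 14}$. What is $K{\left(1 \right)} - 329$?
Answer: $-329 + \sqrt{15} \approx -325.13$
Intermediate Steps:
$K{\left(h \right)} = \sqrt{14 + h}$
$K{\left(1 \right)} - 329 = \sqrt{14 + 1} - 329 = \sqrt{15} - 329 = -329 + \sqrt{15}$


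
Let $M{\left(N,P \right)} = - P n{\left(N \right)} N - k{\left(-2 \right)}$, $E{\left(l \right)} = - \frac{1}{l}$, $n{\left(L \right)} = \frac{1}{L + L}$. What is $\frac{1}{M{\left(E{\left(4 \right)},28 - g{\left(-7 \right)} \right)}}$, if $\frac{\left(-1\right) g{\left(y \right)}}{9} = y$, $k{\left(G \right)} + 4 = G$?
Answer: $\frac{2}{47} \approx 0.042553$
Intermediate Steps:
$k{\left(G \right)} = -4 + G$
$g{\left(y \right)} = - 9 y$
$n{\left(L \right)} = \frac{1}{2 L}$
$M{\left(N,P \right)} = 6 - \frac{P}{2}$ ($M{\left(N,P \right)} = - P \frac{1}{2 N} N - \left(-4 - 2\right) = - \frac{P}{2 N} N - -6 = - \frac{P}{2} + 6 = 6 - \frac{P}{2}$)
$\frac{1}{M{\left(E{\left(4 \right)},28 - g{\left(-7 \right)} \right)}} = \frac{1}{6 - \frac{28 - \left(-9\right) \left(-7\right)}{2}} = \frac{1}{6 - \frac{28 - 63}{2}} = \frac{1}{6 - - \frac{35}{2}} = \frac{1}{6 + \frac{35}{2}} = \frac{1}{\frac{47}{2}} = \frac{2}{47}$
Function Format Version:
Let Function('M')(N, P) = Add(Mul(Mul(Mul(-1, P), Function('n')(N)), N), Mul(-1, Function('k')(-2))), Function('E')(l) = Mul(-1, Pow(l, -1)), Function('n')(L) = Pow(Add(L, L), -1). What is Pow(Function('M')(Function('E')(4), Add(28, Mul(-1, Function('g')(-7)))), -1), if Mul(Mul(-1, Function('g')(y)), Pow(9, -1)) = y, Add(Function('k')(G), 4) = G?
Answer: Rational(2, 47) ≈ 0.042553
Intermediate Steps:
Function('k')(G) = Add(-4, G)
Function('g')(y) = Mul(-9, y)
Function('n')(L) = Mul(Rational(1, 2), Pow(L, -1)) (Function('n')(L) = Pow(Mul(2, L), -1) = Mul(Rational(1, 2), Pow(L, -1)))
Function('M')(N, P) = Add(6, Mul(Rational(-1, 2), P)) (Function('M')(N, P) = Add(Mul(Mul(Mul(-1, P), Mul(Rational(1, 2), Pow(N, -1))), N), Mul(-1, Add(-4, -2))) = Add(Mul(Mul(Rational(-1, 2), P, Pow(N, -1)), N), Mul(-1, -6)) = Add(Mul(Rational(-1, 2), P), 6) = Add(6, Mul(Rational(-1, 2), P)))
Pow(Function('M')(Function('E')(4), Add(28, Mul(-1, Function('g')(-7)))), -1) = Pow(Add(6, Mul(Rational(-1, 2), Add(28, Mul(-1, Mul(-9, -7))))), -1) = Pow(Add(6, Mul(Rational(-1, 2), Add(28, Mul(-1, 63)))), -1) = Pow(Add(6, Mul(Rational(-1, 2), Add(28, -63))), -1) = Pow(Add(6, Mul(Rational(-1, 2), -35)), -1) = Pow(Add(6, Rational(35, 2)), -1) = Pow(Rational(47, 2), -1) = Rational(2, 47)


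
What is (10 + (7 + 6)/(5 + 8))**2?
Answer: 121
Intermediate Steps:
(10 + (7 + 6)/(5 + 8))**2 = (10 + 13/13)**2 = (10 + 13*(1/13))**2 = (10 + 1)**2 = 11**2 = 121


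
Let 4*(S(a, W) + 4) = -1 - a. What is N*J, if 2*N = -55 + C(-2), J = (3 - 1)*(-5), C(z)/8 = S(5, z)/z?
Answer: 165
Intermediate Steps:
S(a, W) = -17/4 - a/4 (S(a, W) = -4 + (-1 - a)/4 = -4 + (-1/4 - a/4) = -17/4 - a/4)
C(z) = -44/z (C(z) = 8*((-17/4 - 1/4*5)/z) = 8*((-17/4 - 5/4)/z) = 8*(-11/(2*z)) = -44/z)
J = -10 (J = 2*(-5) = -10)
N = -33/2 (N = (-55 - 44/(-2))/2 = (-55 - 44*(-1/2))/2 = (-55 + 22)/2 = (1/2)*(-33) = -33/2 ≈ -16.500)
N*J = -33/2*(-10) = 165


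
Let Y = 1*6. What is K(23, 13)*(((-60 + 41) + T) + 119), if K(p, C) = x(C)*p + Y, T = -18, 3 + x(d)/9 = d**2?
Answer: 2818176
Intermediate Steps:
x(d) = -27 + 9*d**2
Y = 6
K(p, C) = 6 + p*(-27 + 9*C**2) (K(p, C) = (-27 + 9*C**2)*p + 6 = p*(-27 + 9*C**2) + 6 = 6 + p*(-27 + 9*C**2))
K(23, 13)*(((-60 + 41) + T) + 119) = (6 + 9*23*(-3 + 13**2))*(((-60 + 41) - 18) + 119) = (6 + 9*23*(-3 + 169))*((-19 - 18) + 119) = (6 + 9*23*166)*(-37 + 119) = (6 + 34362)*82 = 34368*82 = 2818176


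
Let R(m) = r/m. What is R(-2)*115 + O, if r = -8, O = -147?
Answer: 313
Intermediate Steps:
R(m) = -8/m
R(-2)*115 + O = -8/(-2)*115 - 147 = -8*(-½)*115 - 147 = 4*115 - 147 = 460 - 147 = 313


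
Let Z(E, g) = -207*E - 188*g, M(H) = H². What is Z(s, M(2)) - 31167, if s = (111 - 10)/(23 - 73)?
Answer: -1575043/50 ≈ -31501.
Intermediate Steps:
s = -101/50 (s = 101/(-50) = 101*(-1/50) = -101/50 ≈ -2.0200)
Z(s, M(2)) - 31167 = (-207*(-101/50) - 188*2²) - 31167 = (20907/50 - 188*4) - 31167 = (20907/50 - 752) - 31167 = -16693/50 - 31167 = -1575043/50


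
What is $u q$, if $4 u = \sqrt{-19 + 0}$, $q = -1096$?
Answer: $- 274 i \sqrt{19} \approx - 1194.3 i$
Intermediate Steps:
$u = \frac{i \sqrt{19}}{4}$ ($u = \frac{\sqrt{-19 + 0}}{4} = \frac{\sqrt{-19}}{4} = \frac{i \sqrt{19}}{4} \approx 1.0897 i$)
$u q = \frac{i \sqrt{19}}{4} \left(-1096\right) = - 274 i \sqrt{19}$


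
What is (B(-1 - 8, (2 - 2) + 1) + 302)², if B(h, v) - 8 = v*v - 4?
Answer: 94249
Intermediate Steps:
B(h, v) = 4 + v² (B(h, v) = 8 + (v*v - 4) = 8 + (v² - 4) = 8 + (-4 + v²) = 4 + v²)
(B(-1 - 8, (2 - 2) + 1) + 302)² = ((4 + ((2 - 2) + 1)²) + 302)² = ((4 + (0 + 1)²) + 302)² = ((4 + 1²) + 302)² = ((4 + 1) + 302)² = (5 + 302)² = 307² = 94249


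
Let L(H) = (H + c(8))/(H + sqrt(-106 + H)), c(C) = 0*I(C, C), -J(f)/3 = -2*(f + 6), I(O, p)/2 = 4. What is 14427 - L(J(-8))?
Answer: 1889865/131 - 6*I*sqrt(118)/131 ≈ 14426.0 - 0.49753*I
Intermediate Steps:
I(O, p) = 8 (I(O, p) = 2*4 = 8)
J(f) = 36 + 6*f (J(f) = -(-6)*(f + 6) = -(-6)*(6 + f) = -3*(-12 - 2*f) = 36 + 6*f)
c(C) = 0 (c(C) = 0*8 = 0)
L(H) = H/(H + sqrt(-106 + H)) (L(H) = (H + 0)/(H + sqrt(-106 + H)) = H/(H + sqrt(-106 + H)))
14427 - L(J(-8)) = 14427 - (36 + 6*(-8))/((36 + 6*(-8)) + sqrt(-106 + (36 + 6*(-8)))) = 14427 - (36 - 48)/((36 - 48) + sqrt(-106 + (36 - 48))) = 14427 - (-12)/(-12 + sqrt(-106 - 12)) = 14427 - (-12)/(-12 + sqrt(-118)) = 14427 - (-12)/(-12 + I*sqrt(118)) = 14427 + 12/(-12 + I*sqrt(118))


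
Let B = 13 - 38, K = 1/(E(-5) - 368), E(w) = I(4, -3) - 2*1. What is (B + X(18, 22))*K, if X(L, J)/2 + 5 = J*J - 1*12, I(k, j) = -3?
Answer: -909/373 ≈ -2.4370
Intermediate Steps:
E(w) = -5 (E(w) = -3 - 2*1 = -3 - 2 = -5)
X(L, J) = -34 + 2*J² (X(L, J) = -10 + 2*(J*J - 1*12) = -10 + 2*(J² - 12) = -10 + 2*(-12 + J²) = -10 + (-24 + 2*J²) = -34 + 2*J²)
K = -1/373 (K = 1/(-5 - 368) = 1/(-373) = -1/373 ≈ -0.0026810)
B = -25
(B + X(18, 22))*K = (-25 + (-34 + 2*22²))*(-1/373) = (-25 + (-34 + 2*484))*(-1/373) = (-25 + (-34 + 968))*(-1/373) = (-25 + 934)*(-1/373) = 909*(-1/373) = -909/373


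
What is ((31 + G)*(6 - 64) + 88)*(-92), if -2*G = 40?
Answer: 50600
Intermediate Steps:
G = -20 (G = -½*40 = -20)
((31 + G)*(6 - 64) + 88)*(-92) = ((31 - 20)*(6 - 64) + 88)*(-92) = (11*(-58) + 88)*(-92) = (-638 + 88)*(-92) = -550*(-92) = 50600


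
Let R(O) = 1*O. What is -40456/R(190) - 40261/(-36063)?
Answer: -725657569/3425985 ≈ -211.81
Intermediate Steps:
R(O) = O
-40456/R(190) - 40261/(-36063) = -40456/190 - 40261/(-36063) = -40456*1/190 - 40261*(-1/36063) = -20228/95 + 40261/36063 = -725657569/3425985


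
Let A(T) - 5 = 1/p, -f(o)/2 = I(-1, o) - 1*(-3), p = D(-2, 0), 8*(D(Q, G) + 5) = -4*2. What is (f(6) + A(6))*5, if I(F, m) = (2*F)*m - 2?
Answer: 805/6 ≈ 134.17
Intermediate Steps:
I(F, m) = -2 + 2*F*m (I(F, m) = 2*F*m - 2 = -2 + 2*F*m)
D(Q, G) = -6 (D(Q, G) = -5 + (-4*2)/8 = -5 + (⅛)*(-8) = -5 - 1 = -6)
p = -6
f(o) = -2 + 4*o (f(o) = -2*((-2 + 2*(-1)*o) - 1*(-3)) = -2*((-2 - 2*o) + 3) = -2*(1 - 2*o) = -2 + 4*o)
A(T) = 29/6 (A(T) = 5 + 1/(-6) = 5 - ⅙ = 29/6)
(f(6) + A(6))*5 = ((-2 + 4*6) + 29/6)*5 = ((-2 + 24) + 29/6)*5 = (22 + 29/6)*5 = (161/6)*5 = 805/6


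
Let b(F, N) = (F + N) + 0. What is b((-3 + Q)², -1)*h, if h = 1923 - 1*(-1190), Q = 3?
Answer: -3113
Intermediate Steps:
h = 3113 (h = 1923 + 1190 = 3113)
b(F, N) = F + N
b((-3 + Q)², -1)*h = ((-3 + 3)² - 1)*3113 = (0² - 1)*3113 = (0 - 1)*3113 = -1*3113 = -3113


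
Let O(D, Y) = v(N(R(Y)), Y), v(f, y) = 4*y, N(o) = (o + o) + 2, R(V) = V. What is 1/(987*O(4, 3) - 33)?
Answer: 1/11811 ≈ 8.4667e-5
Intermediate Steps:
N(o) = 2 + 2*o (N(o) = 2*o + 2 = 2 + 2*o)
O(D, Y) = 4*Y
1/(987*O(4, 3) - 33) = 1/(987*(4*3) - 33) = 1/(987*12 - 33) = 1/(11844 - 33) = 1/11811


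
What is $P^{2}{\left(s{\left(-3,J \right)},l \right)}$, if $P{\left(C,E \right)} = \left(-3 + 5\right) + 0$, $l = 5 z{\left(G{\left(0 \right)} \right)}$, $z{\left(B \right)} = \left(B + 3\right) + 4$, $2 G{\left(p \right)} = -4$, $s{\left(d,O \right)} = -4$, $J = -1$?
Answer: $4$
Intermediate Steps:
$G{\left(p \right)} = -2$ ($G{\left(p \right)} = \frac{1}{2} \left(-4\right) = -2$)
$z{\left(B \right)} = 7 + B$ ($z{\left(B \right)} = \left(3 + B\right) + 4 = 7 + B$)
$l = 25$ ($l = 5 \left(7 - 2\right) = 5 \cdot 5 = 25$)
$P{\left(C,E \right)} = 2$ ($P{\left(C,E \right)} = 2 + 0 = 2$)
$P^{2}{\left(s{\left(-3,J \right)},l \right)} = 2^{2} = 4$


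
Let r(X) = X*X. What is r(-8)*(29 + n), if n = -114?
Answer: -5440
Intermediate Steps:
r(X) = X**2
r(-8)*(29 + n) = (-8)**2*(29 - 114) = 64*(-85) = -5440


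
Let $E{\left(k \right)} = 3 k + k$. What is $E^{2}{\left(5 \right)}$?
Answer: $400$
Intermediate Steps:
$E{\left(k \right)} = 4 k$
$E^{2}{\left(5 \right)} = \left(4 \cdot 5\right)^{2} = 20^{2} = 400$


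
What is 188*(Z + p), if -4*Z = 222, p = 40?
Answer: -2914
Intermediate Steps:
Z = -111/2 (Z = -1/4*222 = -111/2 ≈ -55.500)
188*(Z + p) = 188*(-111/2 + 40) = 188*(-31/2) = -2914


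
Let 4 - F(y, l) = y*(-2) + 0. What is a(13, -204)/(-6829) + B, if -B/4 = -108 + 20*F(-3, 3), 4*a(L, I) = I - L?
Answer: 16171289/27316 ≈ 592.01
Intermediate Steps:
F(y, l) = 4 + 2*y (F(y, l) = 4 - (y*(-2) + 0) = 4 - (-2*y + 0) = 4 - (-2)*y = 4 + 2*y)
a(L, I) = -L/4 + I/4 (a(L, I) = (I - L)/4 = -L/4 + I/4)
B = 592 (B = -4*(-108 + 20*(4 + 2*(-3))) = -4*(-108 + 20*(4 - 6)) = -4*(-108 + 20*(-2)) = -4*(-108 - 40) = -4*(-148) = 592)
a(13, -204)/(-6829) + B = (-¼*13 + (¼)*(-204))/(-6829) + 592 = (-13/4 - 51)*(-1/6829) + 592 = -217/4*(-1/6829) + 592 = 217/27316 + 592 = 16171289/27316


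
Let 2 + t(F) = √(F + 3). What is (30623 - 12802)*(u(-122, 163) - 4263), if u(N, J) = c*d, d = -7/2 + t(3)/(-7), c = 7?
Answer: -152743791/2 - 17821*√6 ≈ -7.6415e+7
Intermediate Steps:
t(F) = -2 + √(3 + F) (t(F) = -2 + √(F + 3) = -2 + √(3 + F))
d = -45/14 - √6/7 (d = -7/2 + (-2 + √(3 + 3))/(-7) = -7*½ + (-2 + √6)*(-⅐) = -7/2 + (2/7 - √6/7) = -45/14 - √6/7 ≈ -3.5642)
u(N, J) = -45/2 - √6 (u(N, J) = 7*(-45/14 - √6/7) = -45/2 - √6)
(30623 - 12802)*(u(-122, 163) - 4263) = (30623 - 12802)*((-45/2 - √6) - 4263) = 17821*(-8571/2 - √6) = -152743791/2 - 17821*√6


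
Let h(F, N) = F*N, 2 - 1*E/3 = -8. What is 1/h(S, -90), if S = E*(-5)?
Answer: 1/13500 ≈ 7.4074e-5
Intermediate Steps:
E = 30 (E = 6 - 3*(-8) = 6 + 24 = 30)
S = -150 (S = 30*(-5) = -150)
1/h(S, -90) = 1/(-150*(-90)) = 1/13500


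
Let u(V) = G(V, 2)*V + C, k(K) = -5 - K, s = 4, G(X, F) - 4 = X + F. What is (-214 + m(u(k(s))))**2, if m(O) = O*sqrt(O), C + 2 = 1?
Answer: 63372 - 11128*sqrt(26) ≈ 6630.1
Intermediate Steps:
C = -1 (C = -2 + 1 = -1)
G(X, F) = 4 + F + X (G(X, F) = 4 + (X + F) = 4 + (F + X) = 4 + F + X)
u(V) = -1 + V*(6 + V) (u(V) = (4 + 2 + V)*V - 1 = (6 + V)*V - 1 = V*(6 + V) - 1 = -1 + V*(6 + V))
m(O) = O**(3/2)
(-214 + m(u(k(s))))**2 = (-214 + (-1 + (-5 - 1*4)*(6 + (-5 - 1*4)))**(3/2))**2 = (-214 + (-1 + (-5 - 4)*(6 + (-5 - 4)))**(3/2))**2 = (-214 + (-1 - 9*(6 - 9))**(3/2))**2 = (-214 + (-1 - 9*(-3))**(3/2))**2 = (-214 + (-1 + 27)**(3/2))**2 = (-214 + 26**(3/2))**2 = (-214 + 26*sqrt(26))**2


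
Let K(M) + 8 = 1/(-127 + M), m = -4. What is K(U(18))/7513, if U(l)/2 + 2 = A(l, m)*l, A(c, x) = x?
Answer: -2201/2066075 ≈ -0.0010653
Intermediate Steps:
U(l) = -4 - 8*l (U(l) = -4 + 2*(-4*l) = -4 - 8*l)
K(M) = -8 + 1/(-127 + M)
K(U(18))/7513 = ((1017 - 8*(-4 - 8*18))/(-127 + (-4 - 8*18)))/7513 = ((1017 - 8*(-4 - 144))/(-127 + (-4 - 144)))*(1/7513) = ((1017 - 8*(-148))/(-127 - 148))*(1/7513) = ((1017 + 1184)/(-275))*(1/7513) = -1/275*2201*(1/7513) = -2201/275*1/7513 = -2201/2066075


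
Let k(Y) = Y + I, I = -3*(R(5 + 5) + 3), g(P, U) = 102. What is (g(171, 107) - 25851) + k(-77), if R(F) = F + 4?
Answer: -25877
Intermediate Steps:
R(F) = 4 + F
I = -51 (I = -3*((4 + (5 + 5)) + 3) = -3*((4 + 10) + 3) = -3*(14 + 3) = -3*17 = -51)
k(Y) = -51 + Y (k(Y) = Y - 51 = -51 + Y)
(g(171, 107) - 25851) + k(-77) = (102 - 25851) + (-51 - 77) = -25749 - 128 = -25877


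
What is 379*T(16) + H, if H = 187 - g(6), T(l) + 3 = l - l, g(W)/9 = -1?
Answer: -941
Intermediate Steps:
g(W) = -9 (g(W) = 9*(-1) = -9)
T(l) = -3 (T(l) = -3 + (l - l) = -3 + 0 = -3)
H = 196 (H = 187 - 1*(-9) = 187 + 9 = 196)
379*T(16) + H = 379*(-3) + 196 = -1137 + 196 = -941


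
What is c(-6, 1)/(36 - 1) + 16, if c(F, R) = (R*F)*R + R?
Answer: 111/7 ≈ 15.857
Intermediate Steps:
c(F, R) = R + F*R² (c(F, R) = (F*R)*R + R = F*R² + R = R + F*R²)
c(-6, 1)/(36 - 1) + 16 = (1*(1 - 6*1))/(36 - 1) + 16 = (1*(1 - 6))/35 + 16 = (1*(-5))/35 + 16 = (1/35)*(-5) + 16 = -⅐ + 16 = 111/7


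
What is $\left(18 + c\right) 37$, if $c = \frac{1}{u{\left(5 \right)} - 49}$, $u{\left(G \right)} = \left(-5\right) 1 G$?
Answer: $\frac{1331}{2} \approx 665.5$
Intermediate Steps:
$u{\left(G \right)} = - 5 G$
$c = - \frac{1}{74}$ ($c = \frac{1}{\left(-5\right) 5 - 49} = \frac{1}{-25 - 49} = \frac{1}{-74} = - \frac{1}{74} \approx -0.013514$)
$\left(18 + c\right) 37 = \left(18 - \frac{1}{74}\right) 37 = \frac{1331}{74} \cdot 37 = \frac{1331}{2}$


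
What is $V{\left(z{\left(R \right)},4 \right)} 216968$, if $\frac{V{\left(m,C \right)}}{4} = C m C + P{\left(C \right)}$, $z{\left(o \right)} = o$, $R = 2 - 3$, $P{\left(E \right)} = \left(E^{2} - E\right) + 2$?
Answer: $-1735744$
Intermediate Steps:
$P{\left(E \right)} = 2 + E^{2} - E$
$R = -1$ ($R = 2 - 3 = -1$)
$V{\left(m,C \right)} = 8 - 4 C + 4 C^{2} + 4 m C^{2}$ ($V{\left(m,C \right)} = 4 \left(C m C + \left(2 + C^{2} - C\right)\right) = 4 \left(m C^{2} + \left(2 + C^{2} - C\right)\right) = 4 \left(2 + C^{2} - C + m C^{2}\right) = 8 - 4 C + 4 C^{2} + 4 m C^{2}$)
$V{\left(z{\left(R \right)},4 \right)} 216968 = \left(8 - 16 + 4 \cdot 4^{2} + 4 \left(-1\right) 4^{2}\right) 216968 = \left(8 - 16 + 4 \cdot 16 + 4 \left(-1\right) 16\right) 216968 = \left(8 - 16 + 64 - 64\right) 216968 = \left(-8\right) 216968 = -1735744$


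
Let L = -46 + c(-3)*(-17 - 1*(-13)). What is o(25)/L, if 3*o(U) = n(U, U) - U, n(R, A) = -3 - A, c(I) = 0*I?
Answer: 53/138 ≈ 0.38406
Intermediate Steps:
c(I) = 0
L = -46 (L = -46 + 0*(-17 - 1*(-13)) = -46 + 0*(-17 + 13) = -46 + 0*(-4) = -46 + 0 = -46)
o(U) = -1 - 2*U/3 (o(U) = ((-3 - U) - U)/3 = (-3 - 2*U)/3 = -1 - 2*U/3)
o(25)/L = (-1 - ⅔*25)/(-46) = (-1 - 50/3)*(-1/46) = -53/3*(-1/46) = 53/138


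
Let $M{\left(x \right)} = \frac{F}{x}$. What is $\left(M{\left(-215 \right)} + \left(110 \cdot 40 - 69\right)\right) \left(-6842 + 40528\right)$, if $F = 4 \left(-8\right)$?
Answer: $\frac{31368302142}{215} \approx 1.459 \cdot 10^{8}$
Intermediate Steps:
$F = -32$
$M{\left(x \right)} = - \frac{32}{x}$
$\left(M{\left(-215 \right)} + \left(110 \cdot 40 - 69\right)\right) \left(-6842 + 40528\right) = \left(- \frac{32}{-215} + \left(110 \cdot 40 - 69\right)\right) \left(-6842 + 40528\right) = \left(\left(-32\right) \left(- \frac{1}{215}\right) + \left(4400 - 69\right)\right) 33686 = \left(\frac{32}{215} + 4331\right) 33686 = \frac{931197}{215} \cdot 33686 = \frac{31368302142}{215}$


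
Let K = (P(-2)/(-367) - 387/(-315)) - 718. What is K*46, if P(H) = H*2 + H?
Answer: -423509074/12845 ≈ -32971.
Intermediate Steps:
P(H) = 3*H (P(H) = 2*H + H = 3*H)
K = -9206719/12845 (K = ((3*(-2))/(-367) - 387/(-315)) - 718 = (-6*(-1/367) - 387*(-1/315)) - 718 = (6/367 + 43/35) - 718 = 15991/12845 - 718 = -9206719/12845 ≈ -716.75)
K*46 = -9206719/12845*46 = -423509074/12845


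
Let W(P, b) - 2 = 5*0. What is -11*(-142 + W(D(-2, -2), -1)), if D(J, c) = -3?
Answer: 1540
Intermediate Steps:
W(P, b) = 2 (W(P, b) = 2 + 5*0 = 2 + 0 = 2)
-11*(-142 + W(D(-2, -2), -1)) = -11*(-142 + 2) = -11*(-140) = 1540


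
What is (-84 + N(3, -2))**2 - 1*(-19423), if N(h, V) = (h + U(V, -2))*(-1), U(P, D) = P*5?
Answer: 25352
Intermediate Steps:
U(P, D) = 5*P
N(h, V) = -h - 5*V (N(h, V) = (h + 5*V)*(-1) = -h - 5*V)
(-84 + N(3, -2))**2 - 1*(-19423) = (-84 + (-1*3 - 5*(-2)))**2 - 1*(-19423) = (-84 + (-3 + 10))**2 + 19423 = (-84 + 7)**2 + 19423 = (-77)**2 + 19423 = 5929 + 19423 = 25352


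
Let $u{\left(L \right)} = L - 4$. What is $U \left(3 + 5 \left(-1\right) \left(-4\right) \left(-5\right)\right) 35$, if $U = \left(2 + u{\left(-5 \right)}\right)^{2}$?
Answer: $-166355$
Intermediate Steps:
$u{\left(L \right)} = -4 + L$
$U = 49$ ($U = \left(2 - 9\right)^{2} = \left(-7\right)^{2} = 49$)
$U \left(3 + 5 \left(-1\right) \left(-4\right) \left(-5\right)\right) 35 = 49 \left(3 + 5 \left(-1\right) \left(-4\right) \left(-5\right)\right) 35 = 49 \left(3 + \left(-5\right) \left(-4\right) \left(-5\right)\right) 35 = 49 \left(3 + 20 \left(-5\right)\right) 35 = 49 \left(3 - 100\right) 35 = 49 \left(-97\right) 35 = \left(-4753\right) 35 = -166355$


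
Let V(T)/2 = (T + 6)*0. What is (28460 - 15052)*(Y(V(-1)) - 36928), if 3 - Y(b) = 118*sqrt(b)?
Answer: -495090400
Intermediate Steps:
V(T) = 0 (V(T) = 2*((T + 6)*0) = 2*((6 + T)*0) = 2*0 = 0)
Y(b) = 3 - 118*sqrt(b)
(28460 - 15052)*(Y(V(-1)) - 36928) = (28460 - 15052)*((3 - 118*sqrt(0)) - 36928) = 13408*((3 - 118*0) - 36928) = 13408*((3 + 0) - 36928) = 13408*(3 - 36928) = 13408*(-36925) = -495090400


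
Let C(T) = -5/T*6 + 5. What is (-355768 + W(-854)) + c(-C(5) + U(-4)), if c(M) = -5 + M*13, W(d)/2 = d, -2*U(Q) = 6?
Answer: -357507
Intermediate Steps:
U(Q) = -3 (U(Q) = -½*6 = -3)
C(T) = 5 - 30/T (C(T) = -30/T + 5 = 5 - 30/T)
W(d) = 2*d
c(M) = -5 + 13*M
(-355768 + W(-854)) + c(-C(5) + U(-4)) = (-355768 + 2*(-854)) + (-5 + 13*(-(5 - 30/5) - 3)) = (-355768 - 1708) + (-5 + 13*(-(5 - 30*⅕) - 3)) = -357476 + (-5 + 13*(-(5 - 6) - 3)) = -357476 + (-5 + 13*(-1*(-1) - 3)) = -357476 + (-5 + 13*(1 - 3)) = -357476 + (-5 + 13*(-2)) = -357476 + (-5 - 26) = -357476 - 31 = -357507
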